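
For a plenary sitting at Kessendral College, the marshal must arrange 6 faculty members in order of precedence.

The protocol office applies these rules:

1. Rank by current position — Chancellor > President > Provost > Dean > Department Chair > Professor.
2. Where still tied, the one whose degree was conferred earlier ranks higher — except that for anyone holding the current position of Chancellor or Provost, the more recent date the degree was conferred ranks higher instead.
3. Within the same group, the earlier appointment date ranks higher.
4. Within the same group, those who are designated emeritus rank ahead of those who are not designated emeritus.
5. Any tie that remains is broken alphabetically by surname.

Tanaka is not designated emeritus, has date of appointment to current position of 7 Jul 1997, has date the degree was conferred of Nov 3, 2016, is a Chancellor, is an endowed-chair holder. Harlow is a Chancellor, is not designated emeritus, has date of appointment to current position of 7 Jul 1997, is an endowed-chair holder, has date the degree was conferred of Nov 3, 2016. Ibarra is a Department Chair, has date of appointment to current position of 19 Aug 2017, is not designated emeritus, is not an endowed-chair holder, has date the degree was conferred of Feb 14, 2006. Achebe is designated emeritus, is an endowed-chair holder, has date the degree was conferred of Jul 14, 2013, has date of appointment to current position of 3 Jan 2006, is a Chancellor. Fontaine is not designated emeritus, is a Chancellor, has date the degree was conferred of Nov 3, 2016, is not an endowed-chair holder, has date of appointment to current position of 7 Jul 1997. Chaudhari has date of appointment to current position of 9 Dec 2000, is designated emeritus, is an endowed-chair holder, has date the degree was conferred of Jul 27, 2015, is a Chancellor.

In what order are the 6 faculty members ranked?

By current position: Fontaine, Harlow, Tanaka, Chaudhari and Achebe (Chancellor); then Ibarra (Department Chair).
Among Fontaine, Harlow, Tanaka, Chaudhari and Achebe, by date the degree was conferred (later first) (reversed rule for this group): Fontaine, Harlow and Tanaka (Nov 3, 2016) before Chaudhari (Jul 27, 2015) before Achebe (Jul 14, 2013).
Fontaine, Harlow and Tanaka all have date of appointment to current position 7 Jul 1997, so the next rule applies.
Fontaine, Harlow and Tanaka are each not designated emeritus, so the next rule applies.
Among Fontaine, Harlow and Tanaka, alphabetically by surname: Fontaine before Harlow before Tanaka.
Full order: Fontaine, Harlow, Tanaka, Chaudhari, Achebe, Ibarra.

Fontaine, Harlow, Tanaka, Chaudhari, Achebe, Ibarra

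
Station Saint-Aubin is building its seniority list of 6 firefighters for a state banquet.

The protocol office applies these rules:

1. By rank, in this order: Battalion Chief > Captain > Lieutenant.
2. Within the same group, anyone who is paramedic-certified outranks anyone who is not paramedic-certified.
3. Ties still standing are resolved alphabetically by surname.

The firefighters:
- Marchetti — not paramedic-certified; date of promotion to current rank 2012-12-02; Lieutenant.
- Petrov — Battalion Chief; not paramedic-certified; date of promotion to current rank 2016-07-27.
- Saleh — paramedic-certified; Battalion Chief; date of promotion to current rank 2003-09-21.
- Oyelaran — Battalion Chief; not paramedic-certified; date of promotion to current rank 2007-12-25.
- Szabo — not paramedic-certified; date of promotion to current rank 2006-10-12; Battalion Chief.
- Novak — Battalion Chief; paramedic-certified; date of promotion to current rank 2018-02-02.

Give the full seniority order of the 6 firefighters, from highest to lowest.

Novak, Saleh, Oyelaran, Petrov, Szabo, Marchetti

By rank: Novak, Saleh, Oyelaran, Petrov and Szabo (Battalion Chief); then Marchetti (Lieutenant).
Among Novak, Saleh, Oyelaran, Petrov and Szabo, paramedic-certified before not paramedic-certified: Novak and Saleh (paramedic-certified) before Oyelaran, Petrov and Szabo (not paramedic-certified).
Among Novak and Saleh, alphabetically by surname: Novak before Saleh.
Among Oyelaran, Petrov and Szabo, alphabetically by surname: Oyelaran before Petrov before Szabo.
Full order: Novak, Saleh, Oyelaran, Petrov, Szabo, Marchetti.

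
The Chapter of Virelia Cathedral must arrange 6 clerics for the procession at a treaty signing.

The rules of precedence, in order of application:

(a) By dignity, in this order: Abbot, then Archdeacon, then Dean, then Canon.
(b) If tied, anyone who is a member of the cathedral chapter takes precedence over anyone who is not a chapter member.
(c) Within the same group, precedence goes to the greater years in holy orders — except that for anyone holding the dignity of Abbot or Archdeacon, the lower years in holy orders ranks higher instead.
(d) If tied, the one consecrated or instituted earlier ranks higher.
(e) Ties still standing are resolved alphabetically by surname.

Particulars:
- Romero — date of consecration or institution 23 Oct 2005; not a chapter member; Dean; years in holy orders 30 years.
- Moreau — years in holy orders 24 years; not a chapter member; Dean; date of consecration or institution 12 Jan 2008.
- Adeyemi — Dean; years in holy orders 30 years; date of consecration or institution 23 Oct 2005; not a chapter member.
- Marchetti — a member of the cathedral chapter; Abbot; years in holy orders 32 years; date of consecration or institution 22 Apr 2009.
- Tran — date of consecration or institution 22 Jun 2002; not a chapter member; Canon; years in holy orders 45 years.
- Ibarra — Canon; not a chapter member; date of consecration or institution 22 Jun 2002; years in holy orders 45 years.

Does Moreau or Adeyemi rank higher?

Adeyemi

By dignity: Marchetti (Abbot); then Adeyemi, Romero and Moreau (Dean); then Ibarra and Tran (Canon).
Adeyemi, Romero and Moreau are each not a chapter member, so the next rule applies.
Among Adeyemi, Romero and Moreau, by years in holy orders (higher first): Adeyemi and Romero (30 years) before Moreau (24 years).
Adeyemi and Romero both have date of consecration or institution 23 Oct 2005, so the next rule applies.
Among Adeyemi and Romero, alphabetically by surname: Adeyemi before Romero.
Ibarra and Tran are each not a chapter member, so the next rule applies.
Ibarra and Tran both have years in holy orders 45 years, so the next rule applies.
Ibarra and Tran both have date of consecration or institution 22 Jun 2002, so the next rule applies.
Among Ibarra and Tran, alphabetically by surname: Ibarra before Tran.
So Adeyemi takes precedence.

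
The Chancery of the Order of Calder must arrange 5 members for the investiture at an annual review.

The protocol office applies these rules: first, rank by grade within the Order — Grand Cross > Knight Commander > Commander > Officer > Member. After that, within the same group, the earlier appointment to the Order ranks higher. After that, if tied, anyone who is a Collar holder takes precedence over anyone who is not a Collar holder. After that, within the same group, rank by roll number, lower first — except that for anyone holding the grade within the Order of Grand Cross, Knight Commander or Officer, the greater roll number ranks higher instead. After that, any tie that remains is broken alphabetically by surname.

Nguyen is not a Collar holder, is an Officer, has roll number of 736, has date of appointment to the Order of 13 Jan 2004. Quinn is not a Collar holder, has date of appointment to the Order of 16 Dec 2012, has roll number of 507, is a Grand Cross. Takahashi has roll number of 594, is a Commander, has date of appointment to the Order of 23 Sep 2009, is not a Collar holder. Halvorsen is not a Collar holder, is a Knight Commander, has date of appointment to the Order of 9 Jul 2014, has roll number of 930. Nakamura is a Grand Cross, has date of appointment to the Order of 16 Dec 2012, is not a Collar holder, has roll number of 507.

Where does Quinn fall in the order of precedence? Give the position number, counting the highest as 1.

2

By grade within the Order: Nakamura and Quinn (Grand Cross); then Halvorsen (Knight Commander); then Takahashi (Commander); then Nguyen (Officer).
Nakamura and Quinn both have date of appointment to the Order 16 Dec 2012, so the next rule applies.
Nakamura and Quinn are each not a Collar holder, so the next rule applies.
Nakamura and Quinn both have roll number 507, so the next rule applies.
Among Nakamura and Quinn, alphabetically by surname: Nakamura before Quinn.
Order: Nakamura, Quinn, Halvorsen, Takahashi, Nguyen. So position 2.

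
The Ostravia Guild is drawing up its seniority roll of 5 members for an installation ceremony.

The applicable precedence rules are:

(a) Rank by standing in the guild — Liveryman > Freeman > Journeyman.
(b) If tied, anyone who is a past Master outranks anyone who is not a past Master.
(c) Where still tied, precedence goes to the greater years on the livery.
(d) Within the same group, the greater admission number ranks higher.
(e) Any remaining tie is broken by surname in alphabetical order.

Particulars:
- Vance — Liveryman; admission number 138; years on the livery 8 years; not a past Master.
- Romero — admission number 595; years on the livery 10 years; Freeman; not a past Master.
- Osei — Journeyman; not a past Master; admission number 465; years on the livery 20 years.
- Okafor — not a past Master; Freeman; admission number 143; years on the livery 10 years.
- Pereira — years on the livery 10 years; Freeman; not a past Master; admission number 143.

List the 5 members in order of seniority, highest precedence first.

By standing in the guild: Vance (Liveryman); then Romero, Okafor and Pereira (Freeman); then Osei (Journeyman).
Romero, Okafor and Pereira are each not a past Master, so the next rule applies.
Romero, Okafor and Pereira all have years on the livery 10 years, so the next rule applies.
Among Romero, Okafor and Pereira, by admission number (higher first): Romero (595) before Okafor and Pereira (143).
Among Okafor and Pereira, alphabetically by surname: Okafor before Pereira.
Full order: Vance, Romero, Okafor, Pereira, Osei.

Vance, Romero, Okafor, Pereira, Osei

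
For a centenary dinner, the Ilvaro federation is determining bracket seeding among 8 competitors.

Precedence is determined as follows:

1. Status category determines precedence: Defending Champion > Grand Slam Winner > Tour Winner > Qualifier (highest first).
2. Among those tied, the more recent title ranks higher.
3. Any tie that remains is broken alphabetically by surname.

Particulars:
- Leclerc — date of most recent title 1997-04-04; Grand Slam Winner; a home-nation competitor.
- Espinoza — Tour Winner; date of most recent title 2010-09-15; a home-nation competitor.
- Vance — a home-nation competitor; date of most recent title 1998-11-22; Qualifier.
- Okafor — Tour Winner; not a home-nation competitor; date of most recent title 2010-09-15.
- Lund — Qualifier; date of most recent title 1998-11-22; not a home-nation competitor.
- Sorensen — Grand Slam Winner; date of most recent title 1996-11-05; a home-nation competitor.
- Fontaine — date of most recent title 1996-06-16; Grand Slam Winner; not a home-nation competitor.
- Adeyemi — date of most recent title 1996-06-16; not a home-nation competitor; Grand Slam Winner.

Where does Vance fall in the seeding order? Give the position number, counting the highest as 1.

By status category: Leclerc, Sorensen, Adeyemi and Fontaine (Grand Slam Winner); then Espinoza and Okafor (Tour Winner); then Lund and Vance (Qualifier).
Among Leclerc, Sorensen, Adeyemi and Fontaine, by date of most recent title (later first): Leclerc (1997-04-04) before Sorensen (1996-11-05) before Adeyemi and Fontaine (1996-06-16).
Among Adeyemi and Fontaine, alphabetically by surname: Adeyemi before Fontaine.
Espinoza and Okafor both have date of most recent title 2010-09-15, so the next rule applies.
Among Espinoza and Okafor, alphabetically by surname: Espinoza before Okafor.
Lund and Vance both have date of most recent title 1998-11-22, so the next rule applies.
Among Lund and Vance, alphabetically by surname: Lund before Vance.
Order: Leclerc, Sorensen, Adeyemi, Fontaine, Espinoza, Okafor, Lund, Vance. So position 8.

8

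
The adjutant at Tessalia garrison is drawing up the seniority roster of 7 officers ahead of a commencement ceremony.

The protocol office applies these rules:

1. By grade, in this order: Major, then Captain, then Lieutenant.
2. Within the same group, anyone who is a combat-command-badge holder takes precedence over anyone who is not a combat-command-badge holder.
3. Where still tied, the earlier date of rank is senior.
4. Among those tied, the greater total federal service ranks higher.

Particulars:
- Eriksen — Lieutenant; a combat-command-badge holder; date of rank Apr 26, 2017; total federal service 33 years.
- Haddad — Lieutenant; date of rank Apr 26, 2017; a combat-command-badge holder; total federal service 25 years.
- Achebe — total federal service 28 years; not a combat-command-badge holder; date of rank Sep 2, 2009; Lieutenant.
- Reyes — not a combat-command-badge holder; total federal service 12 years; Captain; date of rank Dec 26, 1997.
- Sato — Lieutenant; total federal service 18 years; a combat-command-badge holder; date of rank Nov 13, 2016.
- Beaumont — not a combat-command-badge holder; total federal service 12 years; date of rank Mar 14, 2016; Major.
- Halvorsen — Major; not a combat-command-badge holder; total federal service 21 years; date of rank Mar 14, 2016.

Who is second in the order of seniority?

Beaumont

By grade: Halvorsen and Beaumont (Major); then Reyes (Captain); then Sato, Eriksen, Haddad and Achebe (Lieutenant).
Halvorsen and Beaumont are each not a combat-command-badge holder, so the next rule applies.
Halvorsen and Beaumont both have date of rank Mar 14, 2016, so the next rule applies.
Among Halvorsen and Beaumont, by total federal service (higher first): Halvorsen (21 years) before Beaumont (12 years).
Among Sato, Eriksen, Haddad and Achebe, a combat-command-badge holder before not a combat-command-badge holder: Sato, Eriksen and Haddad (a combat-command-badge holder) before Achebe (not a combat-command-badge holder).
Among Sato, Eriksen and Haddad, by date of rank (earlier first): Sato (Nov 13, 2016) before Eriksen and Haddad (Apr 26, 2017).
Among Eriksen and Haddad, by total federal service (higher first): Eriksen (33 years) before Haddad (25 years).
Order: Halvorsen, Beaumont, Reyes, Sato, Eriksen, Haddad, Achebe.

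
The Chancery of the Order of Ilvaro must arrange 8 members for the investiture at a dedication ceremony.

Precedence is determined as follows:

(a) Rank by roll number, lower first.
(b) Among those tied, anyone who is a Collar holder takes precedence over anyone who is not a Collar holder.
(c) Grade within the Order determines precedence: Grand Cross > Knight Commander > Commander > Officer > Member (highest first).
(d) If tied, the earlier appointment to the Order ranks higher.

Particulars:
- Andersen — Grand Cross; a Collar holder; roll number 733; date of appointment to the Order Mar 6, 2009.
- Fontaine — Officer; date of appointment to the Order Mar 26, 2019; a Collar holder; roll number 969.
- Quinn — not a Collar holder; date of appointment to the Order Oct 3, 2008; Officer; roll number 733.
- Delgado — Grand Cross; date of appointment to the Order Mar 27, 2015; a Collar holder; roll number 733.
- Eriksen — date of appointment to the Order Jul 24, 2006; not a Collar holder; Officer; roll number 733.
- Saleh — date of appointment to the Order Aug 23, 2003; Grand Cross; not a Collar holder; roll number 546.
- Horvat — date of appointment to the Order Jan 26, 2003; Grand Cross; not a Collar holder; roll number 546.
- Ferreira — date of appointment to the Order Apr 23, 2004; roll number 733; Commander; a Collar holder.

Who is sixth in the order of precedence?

By roll number (lower first): Horvat and Saleh (both 546); then Andersen, Delgado, Ferreira, Eriksen and Quinn (each 733); then Fontaine (969).
Horvat and Saleh are each not a Collar holder, so the next rule applies.
Horvat and Saleh are each Grand Cross, so the next rule applies.
Among Horvat and Saleh, by date of appointment to the Order (earlier first): Horvat (Jan 26, 2003) before Saleh (Aug 23, 2003).
Among Andersen, Delgado, Ferreira, Eriksen and Quinn, a Collar holder before not a Collar holder: Andersen, Delgado and Ferreira (a Collar holder) before Eriksen and Quinn (not a Collar holder).
Among Andersen, Delgado and Ferreira, by grade within the Order: Andersen and Delgado (Grand Cross) before Ferreira (Commander).
Among Andersen and Delgado, by date of appointment to the Order (earlier first): Andersen (Mar 6, 2009) before Delgado (Mar 27, 2015).
Eriksen and Quinn are each Officer, so the next rule applies.
Among Eriksen and Quinn, by date of appointment to the Order (earlier first): Eriksen (Jul 24, 2006) before Quinn (Oct 3, 2008).
Order: Horvat, Saleh, Andersen, Delgado, Ferreira, Eriksen, Quinn, Fontaine.

Eriksen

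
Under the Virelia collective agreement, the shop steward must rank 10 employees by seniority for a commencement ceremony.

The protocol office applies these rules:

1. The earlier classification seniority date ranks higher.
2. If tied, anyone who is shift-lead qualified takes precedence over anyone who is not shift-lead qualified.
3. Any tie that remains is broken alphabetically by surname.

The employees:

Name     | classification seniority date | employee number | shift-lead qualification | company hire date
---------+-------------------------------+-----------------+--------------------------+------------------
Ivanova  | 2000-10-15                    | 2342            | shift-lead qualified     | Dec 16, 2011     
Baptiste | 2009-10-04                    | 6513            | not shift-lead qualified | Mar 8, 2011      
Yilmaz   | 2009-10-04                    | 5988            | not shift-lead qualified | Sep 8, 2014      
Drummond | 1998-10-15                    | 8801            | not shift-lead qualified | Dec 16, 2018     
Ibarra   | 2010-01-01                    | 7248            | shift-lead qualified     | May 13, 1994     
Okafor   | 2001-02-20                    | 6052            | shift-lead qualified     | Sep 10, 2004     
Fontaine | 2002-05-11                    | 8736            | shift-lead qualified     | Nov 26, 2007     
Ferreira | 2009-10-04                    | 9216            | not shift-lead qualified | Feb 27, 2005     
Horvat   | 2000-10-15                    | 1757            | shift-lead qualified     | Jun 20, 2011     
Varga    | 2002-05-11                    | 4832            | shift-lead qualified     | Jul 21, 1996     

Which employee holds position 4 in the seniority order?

By classification seniority date (earlier first): Drummond (1998-10-15); then Horvat and Ivanova (both 2000-10-15); then Okafor (2001-02-20); then Fontaine and Varga (both 2002-05-11); then Baptiste, Ferreira and Yilmaz (each 2009-10-04); then Ibarra (2010-01-01).
Horvat and Ivanova are each shift-lead qualified, so the next rule applies.
Among Horvat and Ivanova, alphabetically by surname: Horvat before Ivanova.
Fontaine and Varga are each shift-lead qualified, so the next rule applies.
Among Fontaine and Varga, alphabetically by surname: Fontaine before Varga.
Baptiste, Ferreira and Yilmaz are each not shift-lead qualified, so the next rule applies.
Among Baptiste, Ferreira and Yilmaz, alphabetically by surname: Baptiste before Ferreira before Yilmaz.
Order: Drummond, Horvat, Ivanova, Okafor, Fontaine, Varga, Baptiste, Ferreira, Yilmaz, Ibarra.

Okafor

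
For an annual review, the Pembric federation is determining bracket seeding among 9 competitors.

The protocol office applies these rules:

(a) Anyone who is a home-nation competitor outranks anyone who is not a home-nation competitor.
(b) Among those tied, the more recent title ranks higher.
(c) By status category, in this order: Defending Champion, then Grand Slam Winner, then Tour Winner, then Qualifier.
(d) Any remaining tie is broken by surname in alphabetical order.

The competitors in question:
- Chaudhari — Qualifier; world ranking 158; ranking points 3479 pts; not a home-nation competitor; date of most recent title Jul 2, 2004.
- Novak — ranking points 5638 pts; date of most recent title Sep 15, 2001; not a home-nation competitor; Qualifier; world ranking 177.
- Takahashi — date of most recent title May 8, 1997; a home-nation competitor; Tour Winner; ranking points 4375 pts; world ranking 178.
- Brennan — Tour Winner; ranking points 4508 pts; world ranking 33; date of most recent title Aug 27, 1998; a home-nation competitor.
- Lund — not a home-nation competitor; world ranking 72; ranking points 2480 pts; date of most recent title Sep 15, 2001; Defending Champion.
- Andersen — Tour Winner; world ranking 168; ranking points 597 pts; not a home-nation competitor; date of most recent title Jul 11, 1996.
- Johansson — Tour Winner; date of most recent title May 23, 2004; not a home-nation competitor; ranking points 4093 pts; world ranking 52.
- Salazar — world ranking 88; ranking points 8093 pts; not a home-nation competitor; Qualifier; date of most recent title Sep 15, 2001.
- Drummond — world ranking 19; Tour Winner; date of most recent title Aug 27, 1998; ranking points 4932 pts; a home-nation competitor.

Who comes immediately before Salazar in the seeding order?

By the first rule: Brennan, Drummond and Takahashi (each a home-nation competitor); then Chaudhari, Johansson, Lund, Novak, Salazar and Andersen (each not a home-nation competitor).
Among Brennan, Drummond and Takahashi, by date of most recent title (later first): Brennan and Drummond (Aug 27, 1998) before Takahashi (May 8, 1997).
Brennan and Drummond are each Tour Winner, so the next rule applies.
Among Brennan and Drummond, alphabetically by surname: Brennan before Drummond.
Among Chaudhari, Johansson, Lund, Novak, Salazar and Andersen, by date of most recent title (later first): Chaudhari (Jul 2, 2004) before Johansson (May 23, 2004) before Lund, Novak and Salazar (Sep 15, 2001) before Andersen (Jul 11, 1996).
Among Lund, Novak and Salazar, by status category: Lund (Defending Champion) before Novak and Salazar (Qualifier).
Among Novak and Salazar, alphabetically by surname: Novak before Salazar.
Order: Brennan, Drummond, Takahashi, Chaudhari, Johansson, Lund, Novak, Salazar, Andersen.

Novak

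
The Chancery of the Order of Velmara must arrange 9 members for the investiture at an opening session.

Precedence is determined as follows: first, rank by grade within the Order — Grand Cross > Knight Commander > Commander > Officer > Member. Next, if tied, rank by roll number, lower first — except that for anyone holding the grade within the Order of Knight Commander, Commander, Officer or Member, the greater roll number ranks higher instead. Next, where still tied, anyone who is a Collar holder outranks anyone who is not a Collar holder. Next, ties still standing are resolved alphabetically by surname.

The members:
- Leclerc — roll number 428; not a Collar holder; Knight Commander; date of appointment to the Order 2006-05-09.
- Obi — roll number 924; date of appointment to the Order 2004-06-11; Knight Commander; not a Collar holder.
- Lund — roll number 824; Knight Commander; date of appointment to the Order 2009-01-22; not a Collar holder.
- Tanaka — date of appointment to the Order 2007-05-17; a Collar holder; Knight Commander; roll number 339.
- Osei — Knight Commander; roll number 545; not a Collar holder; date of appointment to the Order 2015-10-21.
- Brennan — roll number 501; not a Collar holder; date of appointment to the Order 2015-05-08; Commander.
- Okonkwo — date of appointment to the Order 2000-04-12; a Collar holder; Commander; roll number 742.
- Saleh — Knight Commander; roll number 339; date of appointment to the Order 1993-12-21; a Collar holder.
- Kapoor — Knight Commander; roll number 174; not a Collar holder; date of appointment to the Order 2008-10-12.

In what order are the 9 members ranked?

Obi, Lund, Osei, Leclerc, Saleh, Tanaka, Kapoor, Okonkwo, Brennan

By grade within the Order: Obi, Lund, Osei, Leclerc, Saleh, Tanaka and Kapoor (Knight Commander); then Okonkwo and Brennan (Commander).
Among Obi, Lund, Osei, Leclerc, Saleh, Tanaka and Kapoor, by roll number (higher first) (reversed rule for this group): Obi (924) before Lund (824) before Osei (545) before Leclerc (428) before Saleh and Tanaka (339) before Kapoor (174).
Saleh and Tanaka are each a Collar holder, so the next rule applies.
Among Saleh and Tanaka, alphabetically by surname: Saleh before Tanaka.
Among Okonkwo and Brennan, by roll number (higher first) (reversed rule for this group): Okonkwo (742) before Brennan (501).
Full order: Obi, Lund, Osei, Leclerc, Saleh, Tanaka, Kapoor, Okonkwo, Brennan.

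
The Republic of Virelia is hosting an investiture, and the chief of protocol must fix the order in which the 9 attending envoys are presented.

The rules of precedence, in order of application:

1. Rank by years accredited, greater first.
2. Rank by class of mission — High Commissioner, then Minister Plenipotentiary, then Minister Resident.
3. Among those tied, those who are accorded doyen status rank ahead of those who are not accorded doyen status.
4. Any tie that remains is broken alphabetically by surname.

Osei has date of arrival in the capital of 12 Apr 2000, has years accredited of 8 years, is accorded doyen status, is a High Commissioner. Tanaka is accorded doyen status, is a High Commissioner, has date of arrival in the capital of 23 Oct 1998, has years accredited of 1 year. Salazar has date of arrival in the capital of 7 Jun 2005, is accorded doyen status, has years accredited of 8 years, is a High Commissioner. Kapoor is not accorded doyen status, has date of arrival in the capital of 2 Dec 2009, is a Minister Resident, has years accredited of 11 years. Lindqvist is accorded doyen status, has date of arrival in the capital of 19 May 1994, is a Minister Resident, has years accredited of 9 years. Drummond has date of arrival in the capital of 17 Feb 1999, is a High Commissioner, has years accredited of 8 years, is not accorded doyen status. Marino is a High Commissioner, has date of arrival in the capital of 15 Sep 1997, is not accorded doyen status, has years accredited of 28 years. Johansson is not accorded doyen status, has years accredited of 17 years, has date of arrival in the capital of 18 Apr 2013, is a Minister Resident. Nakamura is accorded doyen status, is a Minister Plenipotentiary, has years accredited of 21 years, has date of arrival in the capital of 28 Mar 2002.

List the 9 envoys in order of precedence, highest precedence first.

Marino, Nakamura, Johansson, Kapoor, Lindqvist, Osei, Salazar, Drummond, Tanaka

By years accredited (higher first): Marino (28 years); then Nakamura (21 years); then Johansson (17 years); then Kapoor (11 years); then Lindqvist (9 years); then Osei, Salazar and Drummond (each 8 years); then Tanaka (1 year).
Osei, Salazar and Drummond are each High Commissioner, so the next rule applies.
Among Osei, Salazar and Drummond, accorded doyen status before not accorded doyen status: Osei and Salazar (accorded doyen status) before Drummond (not accorded doyen status).
Among Osei and Salazar, alphabetically by surname: Osei before Salazar.
Full order: Marino, Nakamura, Johansson, Kapoor, Lindqvist, Osei, Salazar, Drummond, Tanaka.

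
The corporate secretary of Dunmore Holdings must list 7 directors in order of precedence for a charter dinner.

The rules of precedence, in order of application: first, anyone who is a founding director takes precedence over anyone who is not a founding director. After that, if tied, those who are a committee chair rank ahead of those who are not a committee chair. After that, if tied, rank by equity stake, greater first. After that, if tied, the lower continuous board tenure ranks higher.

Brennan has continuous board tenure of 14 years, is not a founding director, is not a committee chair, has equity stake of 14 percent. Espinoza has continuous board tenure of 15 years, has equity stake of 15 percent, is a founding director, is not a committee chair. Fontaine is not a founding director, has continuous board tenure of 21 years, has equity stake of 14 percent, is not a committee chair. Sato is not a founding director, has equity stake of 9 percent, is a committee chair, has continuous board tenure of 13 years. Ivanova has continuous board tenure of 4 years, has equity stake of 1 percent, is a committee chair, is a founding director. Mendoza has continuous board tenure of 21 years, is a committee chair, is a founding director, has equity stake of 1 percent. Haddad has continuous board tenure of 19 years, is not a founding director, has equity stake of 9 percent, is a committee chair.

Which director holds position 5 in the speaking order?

By the first rule: Ivanova, Mendoza and Espinoza (each a founding director); then Sato, Haddad, Brennan and Fontaine (each not a founding director).
Among Ivanova, Mendoza and Espinoza, a committee chair before not a committee chair: Ivanova and Mendoza (a committee chair) before Espinoza (not a committee chair).
Ivanova and Mendoza both have equity stake 1 percent, so the next rule applies.
Among Ivanova and Mendoza, by continuous board tenure (lower first): Ivanova (4 years) before Mendoza (21 years).
Among Sato, Haddad, Brennan and Fontaine, a committee chair before not a committee chair: Sato and Haddad (a committee chair) before Brennan and Fontaine (not a committee chair).
Sato and Haddad both have equity stake 9 percent, so the next rule applies.
Among Sato and Haddad, by continuous board tenure (lower first): Sato (13 years) before Haddad (19 years).
Brennan and Fontaine both have equity stake 14 percent, so the next rule applies.
Among Brennan and Fontaine, by continuous board tenure (lower first): Brennan (14 years) before Fontaine (21 years).
Order: Ivanova, Mendoza, Espinoza, Sato, Haddad, Brennan, Fontaine.

Haddad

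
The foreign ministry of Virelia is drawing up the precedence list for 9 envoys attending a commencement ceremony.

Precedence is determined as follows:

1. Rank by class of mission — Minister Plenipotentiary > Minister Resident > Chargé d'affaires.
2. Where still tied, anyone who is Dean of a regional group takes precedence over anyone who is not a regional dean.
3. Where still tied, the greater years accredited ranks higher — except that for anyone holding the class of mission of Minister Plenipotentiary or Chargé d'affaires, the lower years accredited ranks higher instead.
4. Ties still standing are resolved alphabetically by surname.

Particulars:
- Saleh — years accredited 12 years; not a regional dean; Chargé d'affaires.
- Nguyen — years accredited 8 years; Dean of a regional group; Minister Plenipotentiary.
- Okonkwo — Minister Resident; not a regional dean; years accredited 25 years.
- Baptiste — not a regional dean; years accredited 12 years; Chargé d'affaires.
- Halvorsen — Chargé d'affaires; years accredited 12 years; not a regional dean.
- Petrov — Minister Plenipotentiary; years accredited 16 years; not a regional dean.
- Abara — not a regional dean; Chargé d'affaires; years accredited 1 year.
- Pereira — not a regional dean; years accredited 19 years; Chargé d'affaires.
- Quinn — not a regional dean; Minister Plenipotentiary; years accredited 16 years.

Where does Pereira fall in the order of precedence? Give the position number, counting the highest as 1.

9

By class of mission: Nguyen, Petrov and Quinn (Minister Plenipotentiary); then Okonkwo (Minister Resident); then Abara, Baptiste, Halvorsen, Saleh and Pereira (Chargé d'affaires).
Among Nguyen, Petrov and Quinn, Dean of a regional group before not a regional dean: Nguyen (Dean of a regional group) before Petrov and Quinn (not a regional dean).
Petrov and Quinn both have years accredited 16 years, so the next rule applies.
Among Petrov and Quinn, alphabetically by surname: Petrov before Quinn.
Abara, Baptiste, Halvorsen, Saleh and Pereira are each not a regional dean, so the next rule applies.
Among Abara, Baptiste, Halvorsen, Saleh and Pereira, by years accredited (lower first) (reversed rule for this group): Abara (1 year) before Baptiste, Halvorsen and Saleh (12 years) before Pereira (19 years).
Among Baptiste, Halvorsen and Saleh, alphabetically by surname: Baptiste before Halvorsen before Saleh.
Order: Nguyen, Petrov, Quinn, Okonkwo, Abara, Baptiste, Halvorsen, Saleh, Pereira. So position 9.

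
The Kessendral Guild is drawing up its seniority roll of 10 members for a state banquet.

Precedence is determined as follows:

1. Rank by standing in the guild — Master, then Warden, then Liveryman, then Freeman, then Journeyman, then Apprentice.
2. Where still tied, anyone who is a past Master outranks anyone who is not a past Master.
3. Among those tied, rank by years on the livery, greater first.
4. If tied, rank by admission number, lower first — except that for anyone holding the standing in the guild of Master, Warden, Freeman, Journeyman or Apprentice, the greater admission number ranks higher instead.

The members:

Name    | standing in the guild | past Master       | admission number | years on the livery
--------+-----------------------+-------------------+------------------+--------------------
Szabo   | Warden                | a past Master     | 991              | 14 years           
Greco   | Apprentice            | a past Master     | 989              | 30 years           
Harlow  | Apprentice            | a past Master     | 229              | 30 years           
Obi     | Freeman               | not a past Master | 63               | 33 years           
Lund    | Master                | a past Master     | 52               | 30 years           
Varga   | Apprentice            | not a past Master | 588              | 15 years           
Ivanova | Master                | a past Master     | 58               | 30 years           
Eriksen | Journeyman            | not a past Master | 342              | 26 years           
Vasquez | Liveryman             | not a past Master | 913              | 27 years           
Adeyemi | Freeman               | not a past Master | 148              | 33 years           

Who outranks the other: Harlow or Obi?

Obi

By standing in the guild: Ivanova and Lund (Master); then Szabo (Warden); then Vasquez (Liveryman); then Adeyemi and Obi (Freeman); then Eriksen (Journeyman); then Greco, Harlow and Varga (Apprentice).
Ivanova and Lund are each a past Master, so the next rule applies.
Ivanova and Lund both have years on the livery 30 years, so the next rule applies.
Among Ivanova and Lund, by admission number (higher first) (reversed rule for this group): Ivanova (58) before Lund (52).
Adeyemi and Obi are each not a past Master, so the next rule applies.
Adeyemi and Obi both have years on the livery 33 years, so the next rule applies.
Among Adeyemi and Obi, by admission number (higher first) (reversed rule for this group): Adeyemi (148) before Obi (63).
Among Greco, Harlow and Varga, a past Master before not a past Master: Greco and Harlow (a past Master) before Varga (not a past Master).
Greco and Harlow both have years on the livery 30 years, so the next rule applies.
Among Greco and Harlow, by admission number (higher first) (reversed rule for this group): Greco (989) before Harlow (229).
So Obi takes precedence.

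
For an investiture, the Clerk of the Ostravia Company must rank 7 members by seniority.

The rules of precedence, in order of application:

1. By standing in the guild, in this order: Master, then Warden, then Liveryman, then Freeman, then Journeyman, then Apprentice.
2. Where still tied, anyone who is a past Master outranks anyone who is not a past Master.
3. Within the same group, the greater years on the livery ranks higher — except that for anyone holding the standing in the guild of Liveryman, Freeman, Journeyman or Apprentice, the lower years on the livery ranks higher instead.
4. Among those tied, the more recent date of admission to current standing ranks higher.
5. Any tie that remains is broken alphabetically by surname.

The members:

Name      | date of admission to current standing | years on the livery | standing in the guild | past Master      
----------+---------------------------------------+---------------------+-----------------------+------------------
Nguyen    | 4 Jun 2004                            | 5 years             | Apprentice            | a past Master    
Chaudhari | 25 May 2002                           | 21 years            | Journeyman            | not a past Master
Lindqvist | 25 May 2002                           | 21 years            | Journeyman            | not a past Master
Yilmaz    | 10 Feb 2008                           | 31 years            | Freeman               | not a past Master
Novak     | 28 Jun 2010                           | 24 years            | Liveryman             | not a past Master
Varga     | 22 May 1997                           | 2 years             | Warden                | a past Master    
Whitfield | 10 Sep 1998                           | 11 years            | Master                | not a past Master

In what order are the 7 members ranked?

By standing in the guild: Whitfield (Master); then Varga (Warden); then Novak (Liveryman); then Yilmaz (Freeman); then Chaudhari and Lindqvist (Journeyman); then Nguyen (Apprentice).
Chaudhari and Lindqvist are each not a past Master, so the next rule applies.
Chaudhari and Lindqvist both have years on the livery 21 years, so the next rule applies.
Chaudhari and Lindqvist both have date of admission to current standing 25 May 2002, so the next rule applies.
Among Chaudhari and Lindqvist, alphabetically by surname: Chaudhari before Lindqvist.
Full order: Whitfield, Varga, Novak, Yilmaz, Chaudhari, Lindqvist, Nguyen.

Whitfield, Varga, Novak, Yilmaz, Chaudhari, Lindqvist, Nguyen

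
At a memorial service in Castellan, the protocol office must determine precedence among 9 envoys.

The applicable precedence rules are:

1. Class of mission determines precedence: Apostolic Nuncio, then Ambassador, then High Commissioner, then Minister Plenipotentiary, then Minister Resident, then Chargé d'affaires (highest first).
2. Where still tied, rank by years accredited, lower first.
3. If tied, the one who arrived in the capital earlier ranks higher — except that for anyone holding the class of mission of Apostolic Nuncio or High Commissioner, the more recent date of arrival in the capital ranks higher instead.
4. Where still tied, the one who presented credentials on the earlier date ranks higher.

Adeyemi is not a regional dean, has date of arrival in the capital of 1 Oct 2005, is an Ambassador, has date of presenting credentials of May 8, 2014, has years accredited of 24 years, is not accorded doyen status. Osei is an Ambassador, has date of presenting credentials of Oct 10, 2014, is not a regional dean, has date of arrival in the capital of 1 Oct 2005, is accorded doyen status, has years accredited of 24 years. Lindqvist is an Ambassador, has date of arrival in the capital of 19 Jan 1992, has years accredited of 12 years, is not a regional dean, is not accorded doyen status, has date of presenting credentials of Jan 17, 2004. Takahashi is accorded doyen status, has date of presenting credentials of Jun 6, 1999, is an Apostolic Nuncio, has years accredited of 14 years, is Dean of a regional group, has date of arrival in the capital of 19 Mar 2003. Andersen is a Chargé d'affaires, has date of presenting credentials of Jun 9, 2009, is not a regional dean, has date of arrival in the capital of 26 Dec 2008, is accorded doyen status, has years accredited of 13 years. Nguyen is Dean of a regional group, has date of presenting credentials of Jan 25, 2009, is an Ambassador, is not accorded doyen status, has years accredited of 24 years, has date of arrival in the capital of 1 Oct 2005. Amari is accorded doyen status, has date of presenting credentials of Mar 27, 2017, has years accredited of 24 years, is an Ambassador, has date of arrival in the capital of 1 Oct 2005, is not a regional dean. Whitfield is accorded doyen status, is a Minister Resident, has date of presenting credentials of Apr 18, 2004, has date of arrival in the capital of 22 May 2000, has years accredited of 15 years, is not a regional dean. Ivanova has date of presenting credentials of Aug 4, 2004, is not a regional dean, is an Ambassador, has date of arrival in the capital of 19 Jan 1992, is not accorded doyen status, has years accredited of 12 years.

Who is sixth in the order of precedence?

By class of mission: Takahashi (Apostolic Nuncio); then Lindqvist, Ivanova, Nguyen, Adeyemi, Osei and Amari (Ambassador); then Whitfield (Minister Resident); then Andersen (Chargé d'affaires).
Among Lindqvist, Ivanova, Nguyen, Adeyemi, Osei and Amari, by years accredited (lower first): Lindqvist and Ivanova (12 years) before Nguyen, Adeyemi, Osei and Amari (24 years).
Lindqvist and Ivanova both have date of arrival in the capital 19 Jan 1992, so the next rule applies.
Among Lindqvist and Ivanova, by date of presenting credentials (earlier first): Lindqvist (Jan 17, 2004) before Ivanova (Aug 4, 2004).
Nguyen, Adeyemi, Osei and Amari all have date of arrival in the capital 1 Oct 2005, so the next rule applies.
Among Nguyen, Adeyemi, Osei and Amari, by date of presenting credentials (earlier first): Nguyen (Jan 25, 2009) before Adeyemi (May 8, 2014) before Osei (Oct 10, 2014) before Amari (Mar 27, 2017).
Order: Takahashi, Lindqvist, Ivanova, Nguyen, Adeyemi, Osei, Amari, Whitfield, Andersen.

Osei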